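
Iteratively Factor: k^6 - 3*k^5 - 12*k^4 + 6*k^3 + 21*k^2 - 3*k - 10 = (k + 1)*(k^5 - 4*k^4 - 8*k^3 + 14*k^2 + 7*k - 10) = (k - 5)*(k + 1)*(k^4 + k^3 - 3*k^2 - k + 2) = (k - 5)*(k - 1)*(k + 1)*(k^3 + 2*k^2 - k - 2) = (k - 5)*(k - 1)*(k + 1)*(k + 2)*(k^2 - 1) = (k - 5)*(k - 1)^2*(k + 1)*(k + 2)*(k + 1)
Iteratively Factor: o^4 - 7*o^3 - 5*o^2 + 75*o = (o)*(o^3 - 7*o^2 - 5*o + 75) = o*(o + 3)*(o^2 - 10*o + 25) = o*(o - 5)*(o + 3)*(o - 5)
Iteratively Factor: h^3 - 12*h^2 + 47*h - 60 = (h - 4)*(h^2 - 8*h + 15) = (h - 4)*(h - 3)*(h - 5)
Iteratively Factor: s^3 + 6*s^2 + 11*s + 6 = (s + 2)*(s^2 + 4*s + 3) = (s + 1)*(s + 2)*(s + 3)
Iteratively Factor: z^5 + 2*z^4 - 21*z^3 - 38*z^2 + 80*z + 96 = (z + 4)*(z^4 - 2*z^3 - 13*z^2 + 14*z + 24) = (z + 3)*(z + 4)*(z^3 - 5*z^2 + 2*z + 8) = (z + 1)*(z + 3)*(z + 4)*(z^2 - 6*z + 8) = (z - 4)*(z + 1)*(z + 3)*(z + 4)*(z - 2)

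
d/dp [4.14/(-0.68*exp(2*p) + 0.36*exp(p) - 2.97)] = (5.6304*exp(p) - 1.4904)*exp(p)/(0.68*exp(2*p) - 0.36*exp(p) + 2.97)^2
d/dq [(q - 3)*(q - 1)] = 2*q - 4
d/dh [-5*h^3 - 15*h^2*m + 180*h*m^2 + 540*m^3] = -15*h^2 - 30*h*m + 180*m^2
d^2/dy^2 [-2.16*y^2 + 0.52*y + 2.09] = -4.32000000000000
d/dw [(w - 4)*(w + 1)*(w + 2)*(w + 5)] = 4*w^3 + 12*w^2 - 30*w - 58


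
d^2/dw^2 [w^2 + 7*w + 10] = 2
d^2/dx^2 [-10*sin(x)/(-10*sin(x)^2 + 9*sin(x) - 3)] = 10*(-100*sin(x)^5 - 90*sin(x)^4 + 380*sin(x)^3 - 27*sin(x)^2 - 189*sin(x) + 54)/(10*sin(x)^2 - 9*sin(x) + 3)^3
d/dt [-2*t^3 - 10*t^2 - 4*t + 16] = -6*t^2 - 20*t - 4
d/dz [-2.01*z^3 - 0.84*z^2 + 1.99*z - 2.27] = -6.03*z^2 - 1.68*z + 1.99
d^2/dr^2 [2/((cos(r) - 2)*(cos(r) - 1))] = 2*(-4*sin(r)^4 + 3*sin(r)^2 - 69*cos(r)/4 + 9*cos(3*r)/4 + 15)/((cos(r) - 2)^3*(cos(r) - 1)^3)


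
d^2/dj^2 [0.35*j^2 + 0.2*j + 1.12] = 0.700000000000000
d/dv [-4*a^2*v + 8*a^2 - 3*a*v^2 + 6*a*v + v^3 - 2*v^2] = -4*a^2 - 6*a*v + 6*a + 3*v^2 - 4*v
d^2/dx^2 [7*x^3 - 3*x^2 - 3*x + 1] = 42*x - 6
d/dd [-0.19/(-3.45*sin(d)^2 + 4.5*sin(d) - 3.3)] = (0.855 - 1.311*sin(d))*cos(d)/(3.45*sin(d)^2 - 4.5*sin(d) + 3.3)^2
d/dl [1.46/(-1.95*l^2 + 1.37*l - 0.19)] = (5.694*l - 2.0002)/(1.95*l^2 - 1.37*l + 0.19)^2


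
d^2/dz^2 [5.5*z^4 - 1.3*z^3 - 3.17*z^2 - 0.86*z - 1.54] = 66.0*z^2 - 7.8*z - 6.34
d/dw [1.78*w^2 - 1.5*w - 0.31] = 3.56*w - 1.5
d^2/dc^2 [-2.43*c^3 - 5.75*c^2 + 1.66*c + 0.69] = -14.58*c - 11.5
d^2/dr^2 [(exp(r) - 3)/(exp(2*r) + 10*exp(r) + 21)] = (exp(4*r) - 22*exp(3*r) - 216*exp(2*r) - 258*exp(r) + 1071)*exp(r)/(exp(6*r) + 30*exp(5*r) + 363*exp(4*r) + 2260*exp(3*r) + 7623*exp(2*r) + 13230*exp(r) + 9261)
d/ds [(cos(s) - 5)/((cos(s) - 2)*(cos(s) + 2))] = (cos(s)^2 - 10*cos(s) + 4)*sin(s)/((cos(s) - 2)^2*(cos(s) + 2)^2)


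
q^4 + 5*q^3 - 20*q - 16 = (q - 2)*(q + 1)*(q + 2)*(q + 4)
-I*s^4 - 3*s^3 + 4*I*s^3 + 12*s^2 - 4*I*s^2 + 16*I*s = s*(s - 4)*(s - 4*I)*(-I*s + 1)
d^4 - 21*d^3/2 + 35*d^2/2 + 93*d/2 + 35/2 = (d - 7)*(d - 5)*(d + 1/2)*(d + 1)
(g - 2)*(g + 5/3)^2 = g^3 + 4*g^2/3 - 35*g/9 - 50/9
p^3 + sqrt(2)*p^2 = p^2*(p + sqrt(2))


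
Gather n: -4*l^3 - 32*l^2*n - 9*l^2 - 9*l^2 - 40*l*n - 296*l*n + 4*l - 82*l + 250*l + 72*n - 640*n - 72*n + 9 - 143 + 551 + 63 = -4*l^3 - 18*l^2 + 172*l + n*(-32*l^2 - 336*l - 640) + 480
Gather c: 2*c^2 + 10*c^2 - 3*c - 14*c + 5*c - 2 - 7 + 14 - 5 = 12*c^2 - 12*c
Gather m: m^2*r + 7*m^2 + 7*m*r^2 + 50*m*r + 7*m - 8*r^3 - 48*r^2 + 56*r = m^2*(r + 7) + m*(7*r^2 + 50*r + 7) - 8*r^3 - 48*r^2 + 56*r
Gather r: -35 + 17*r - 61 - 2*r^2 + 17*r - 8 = -2*r^2 + 34*r - 104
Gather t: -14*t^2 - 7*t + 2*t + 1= -14*t^2 - 5*t + 1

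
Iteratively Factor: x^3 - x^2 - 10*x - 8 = (x + 2)*(x^2 - 3*x - 4) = (x - 4)*(x + 2)*(x + 1)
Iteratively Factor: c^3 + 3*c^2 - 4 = (c + 2)*(c^2 + c - 2) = (c + 2)^2*(c - 1)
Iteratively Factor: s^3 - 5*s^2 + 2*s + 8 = (s - 4)*(s^2 - s - 2) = (s - 4)*(s + 1)*(s - 2)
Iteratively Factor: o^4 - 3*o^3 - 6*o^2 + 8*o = (o + 2)*(o^3 - 5*o^2 + 4*o) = (o - 4)*(o + 2)*(o^2 - o) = (o - 4)*(o - 1)*(o + 2)*(o)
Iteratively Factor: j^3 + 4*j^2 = (j + 4)*(j^2) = j*(j + 4)*(j)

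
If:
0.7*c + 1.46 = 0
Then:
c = -2.09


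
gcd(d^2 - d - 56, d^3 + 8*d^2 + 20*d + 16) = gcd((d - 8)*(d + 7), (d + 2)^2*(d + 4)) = 1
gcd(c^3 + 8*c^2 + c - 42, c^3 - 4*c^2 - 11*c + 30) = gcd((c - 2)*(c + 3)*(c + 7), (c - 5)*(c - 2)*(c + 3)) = c^2 + c - 6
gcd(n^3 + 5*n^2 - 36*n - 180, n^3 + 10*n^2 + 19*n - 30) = n^2 + 11*n + 30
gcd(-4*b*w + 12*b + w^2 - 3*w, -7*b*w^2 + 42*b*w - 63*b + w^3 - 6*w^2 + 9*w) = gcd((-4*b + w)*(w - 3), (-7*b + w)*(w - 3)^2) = w - 3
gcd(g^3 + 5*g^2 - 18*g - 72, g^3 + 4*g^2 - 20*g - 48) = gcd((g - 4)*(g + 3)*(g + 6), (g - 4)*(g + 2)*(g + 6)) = g^2 + 2*g - 24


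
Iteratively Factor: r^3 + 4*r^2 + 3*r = (r + 3)*(r^2 + r) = r*(r + 3)*(r + 1)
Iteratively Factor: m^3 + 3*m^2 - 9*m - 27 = (m + 3)*(m^2 - 9) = (m + 3)^2*(m - 3)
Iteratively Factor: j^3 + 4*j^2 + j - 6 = (j + 3)*(j^2 + j - 2) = (j - 1)*(j + 3)*(j + 2)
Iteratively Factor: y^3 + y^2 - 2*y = (y)*(y^2 + y - 2) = y*(y - 1)*(y + 2)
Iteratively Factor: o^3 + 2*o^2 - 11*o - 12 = (o + 4)*(o^2 - 2*o - 3) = (o - 3)*(o + 4)*(o + 1)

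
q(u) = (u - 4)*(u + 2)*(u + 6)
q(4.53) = 36.44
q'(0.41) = -16.22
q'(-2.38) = -22.05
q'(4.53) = 77.80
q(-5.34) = 20.59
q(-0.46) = -38.05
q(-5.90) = 3.86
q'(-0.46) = -23.05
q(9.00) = 825.00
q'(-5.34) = 22.83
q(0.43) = -55.78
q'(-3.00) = -17.00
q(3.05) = -43.42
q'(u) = (u - 4)*(u + 2) + (u - 4)*(u + 6) + (u + 2)*(u + 6)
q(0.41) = -55.46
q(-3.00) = 21.00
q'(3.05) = 32.31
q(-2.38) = 8.78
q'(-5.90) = 37.23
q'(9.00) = 295.00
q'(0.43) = -16.01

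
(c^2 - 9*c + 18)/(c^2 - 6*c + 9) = (c - 6)/(c - 3)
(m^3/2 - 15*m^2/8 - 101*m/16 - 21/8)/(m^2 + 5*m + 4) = (8*m^3 - 30*m^2 - 101*m - 42)/(16*(m^2 + 5*m + 4))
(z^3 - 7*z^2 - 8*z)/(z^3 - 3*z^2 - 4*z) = (z - 8)/(z - 4)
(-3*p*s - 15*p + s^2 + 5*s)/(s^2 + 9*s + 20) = (-3*p + s)/(s + 4)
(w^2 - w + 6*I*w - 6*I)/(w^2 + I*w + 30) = (w - 1)/(w - 5*I)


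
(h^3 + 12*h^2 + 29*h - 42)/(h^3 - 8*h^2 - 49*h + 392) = (h^2 + 5*h - 6)/(h^2 - 15*h + 56)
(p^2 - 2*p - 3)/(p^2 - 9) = (p + 1)/(p + 3)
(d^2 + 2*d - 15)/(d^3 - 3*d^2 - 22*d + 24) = (d^2 + 2*d - 15)/(d^3 - 3*d^2 - 22*d + 24)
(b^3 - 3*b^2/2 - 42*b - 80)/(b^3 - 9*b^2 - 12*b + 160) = (b + 5/2)/(b - 5)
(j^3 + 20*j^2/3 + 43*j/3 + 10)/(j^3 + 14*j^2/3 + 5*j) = (j + 2)/j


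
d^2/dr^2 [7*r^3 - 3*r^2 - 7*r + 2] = 42*r - 6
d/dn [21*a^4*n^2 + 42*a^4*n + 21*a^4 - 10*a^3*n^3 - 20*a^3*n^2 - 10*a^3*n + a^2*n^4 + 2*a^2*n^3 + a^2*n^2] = 2*a^2*(21*a^2*n + 21*a^2 - 15*a*n^2 - 20*a*n - 5*a + 2*n^3 + 3*n^2 + n)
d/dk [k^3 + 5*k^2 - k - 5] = 3*k^2 + 10*k - 1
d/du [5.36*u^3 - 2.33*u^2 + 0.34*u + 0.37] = 16.08*u^2 - 4.66*u + 0.34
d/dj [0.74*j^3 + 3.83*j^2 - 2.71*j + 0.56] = 2.22*j^2 + 7.66*j - 2.71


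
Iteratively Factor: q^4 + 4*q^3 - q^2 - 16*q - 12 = (q + 3)*(q^3 + q^2 - 4*q - 4) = (q + 1)*(q + 3)*(q^2 - 4) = (q - 2)*(q + 1)*(q + 3)*(q + 2)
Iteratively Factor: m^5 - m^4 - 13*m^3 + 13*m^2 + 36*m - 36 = (m - 3)*(m^4 + 2*m^3 - 7*m^2 - 8*m + 12) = (m - 3)*(m - 1)*(m^3 + 3*m^2 - 4*m - 12) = (m - 3)*(m - 2)*(m - 1)*(m^2 + 5*m + 6) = (m - 3)*(m - 2)*(m - 1)*(m + 2)*(m + 3)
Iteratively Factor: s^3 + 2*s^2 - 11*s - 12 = (s + 1)*(s^2 + s - 12) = (s - 3)*(s + 1)*(s + 4)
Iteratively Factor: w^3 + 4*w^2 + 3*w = (w + 3)*(w^2 + w) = (w + 1)*(w + 3)*(w)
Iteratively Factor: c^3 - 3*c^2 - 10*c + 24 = (c - 4)*(c^2 + c - 6) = (c - 4)*(c + 3)*(c - 2)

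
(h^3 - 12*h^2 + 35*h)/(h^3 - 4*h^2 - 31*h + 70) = h*(h - 5)/(h^2 + 3*h - 10)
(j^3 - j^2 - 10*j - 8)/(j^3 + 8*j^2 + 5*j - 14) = (j^2 - 3*j - 4)/(j^2 + 6*j - 7)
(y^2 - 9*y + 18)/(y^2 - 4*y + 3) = (y - 6)/(y - 1)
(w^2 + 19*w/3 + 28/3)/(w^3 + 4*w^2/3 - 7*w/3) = (w + 4)/(w*(w - 1))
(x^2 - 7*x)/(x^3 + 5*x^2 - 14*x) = (x - 7)/(x^2 + 5*x - 14)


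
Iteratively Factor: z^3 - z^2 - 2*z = (z + 1)*(z^2 - 2*z) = (z - 2)*(z + 1)*(z)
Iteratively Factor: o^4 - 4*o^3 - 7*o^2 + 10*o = (o - 5)*(o^3 + o^2 - 2*o) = o*(o - 5)*(o^2 + o - 2) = o*(o - 5)*(o - 1)*(o + 2)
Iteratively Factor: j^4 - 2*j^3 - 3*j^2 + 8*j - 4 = (j - 1)*(j^3 - j^2 - 4*j + 4) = (j - 1)^2*(j^2 - 4) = (j - 2)*(j - 1)^2*(j + 2)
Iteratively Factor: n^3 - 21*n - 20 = (n + 4)*(n^2 - 4*n - 5) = (n - 5)*(n + 4)*(n + 1)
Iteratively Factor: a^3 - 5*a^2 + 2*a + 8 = (a - 2)*(a^2 - 3*a - 4) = (a - 2)*(a + 1)*(a - 4)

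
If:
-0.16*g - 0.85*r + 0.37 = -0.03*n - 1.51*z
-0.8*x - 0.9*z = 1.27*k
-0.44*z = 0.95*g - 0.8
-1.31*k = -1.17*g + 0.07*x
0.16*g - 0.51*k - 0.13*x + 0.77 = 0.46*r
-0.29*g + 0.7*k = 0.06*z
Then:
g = 0.06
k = 0.17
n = -36.93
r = 2.12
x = -2.17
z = 1.69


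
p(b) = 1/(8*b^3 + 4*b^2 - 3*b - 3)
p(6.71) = 0.00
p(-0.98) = -0.27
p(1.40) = 0.04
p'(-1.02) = -0.76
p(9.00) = 0.00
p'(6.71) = -0.00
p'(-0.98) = -0.87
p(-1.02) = -0.23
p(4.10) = 0.00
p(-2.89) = -0.01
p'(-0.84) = -1.25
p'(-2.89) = -0.01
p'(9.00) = 0.00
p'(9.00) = 0.00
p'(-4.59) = -0.00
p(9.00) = 0.00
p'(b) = (-24*b^2 - 8*b + 3)/(8*b^3 + 4*b^2 - 3*b - 3)^2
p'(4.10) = -0.00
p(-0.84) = -0.42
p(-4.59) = -0.00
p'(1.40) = -0.11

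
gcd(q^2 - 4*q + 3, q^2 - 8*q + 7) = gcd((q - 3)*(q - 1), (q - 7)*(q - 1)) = q - 1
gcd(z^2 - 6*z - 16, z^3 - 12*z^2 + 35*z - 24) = z - 8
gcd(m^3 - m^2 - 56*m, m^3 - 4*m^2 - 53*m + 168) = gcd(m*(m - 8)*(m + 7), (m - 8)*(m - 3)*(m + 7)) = m^2 - m - 56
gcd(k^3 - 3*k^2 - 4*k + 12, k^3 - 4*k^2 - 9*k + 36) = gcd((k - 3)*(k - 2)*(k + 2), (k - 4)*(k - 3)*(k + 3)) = k - 3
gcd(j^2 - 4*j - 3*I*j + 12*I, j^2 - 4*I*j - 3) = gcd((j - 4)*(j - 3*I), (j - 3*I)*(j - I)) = j - 3*I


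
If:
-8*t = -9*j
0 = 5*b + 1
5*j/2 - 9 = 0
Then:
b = -1/5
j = 18/5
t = 81/20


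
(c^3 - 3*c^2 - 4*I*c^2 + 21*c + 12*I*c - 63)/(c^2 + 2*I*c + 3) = (c^2 - c*(3 + 7*I) + 21*I)/(c - I)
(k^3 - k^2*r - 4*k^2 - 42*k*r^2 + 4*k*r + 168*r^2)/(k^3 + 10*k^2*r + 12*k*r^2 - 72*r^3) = (-k^2 + 7*k*r + 4*k - 28*r)/(-k^2 - 4*k*r + 12*r^2)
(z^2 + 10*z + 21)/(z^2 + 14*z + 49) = (z + 3)/(z + 7)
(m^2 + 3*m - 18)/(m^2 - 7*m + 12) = (m + 6)/(m - 4)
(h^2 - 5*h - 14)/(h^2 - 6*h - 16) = (h - 7)/(h - 8)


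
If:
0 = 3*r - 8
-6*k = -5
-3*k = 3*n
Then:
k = 5/6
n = -5/6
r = 8/3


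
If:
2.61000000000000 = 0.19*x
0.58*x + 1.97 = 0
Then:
No Solution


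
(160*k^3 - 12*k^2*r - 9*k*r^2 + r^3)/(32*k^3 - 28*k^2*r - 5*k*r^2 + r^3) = (-5*k + r)/(-k + r)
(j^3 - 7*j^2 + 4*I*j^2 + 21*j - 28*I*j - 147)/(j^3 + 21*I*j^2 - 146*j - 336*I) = (j^2 - j*(7 + 3*I) + 21*I)/(j^2 + 14*I*j - 48)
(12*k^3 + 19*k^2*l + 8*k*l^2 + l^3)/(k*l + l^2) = 12*k^2/l + 7*k + l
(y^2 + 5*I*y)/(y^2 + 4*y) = (y + 5*I)/(y + 4)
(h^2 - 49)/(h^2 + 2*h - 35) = (h - 7)/(h - 5)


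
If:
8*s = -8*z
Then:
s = -z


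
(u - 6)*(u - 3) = u^2 - 9*u + 18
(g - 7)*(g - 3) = g^2 - 10*g + 21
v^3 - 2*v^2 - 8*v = v*(v - 4)*(v + 2)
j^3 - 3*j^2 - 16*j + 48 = (j - 4)*(j - 3)*(j + 4)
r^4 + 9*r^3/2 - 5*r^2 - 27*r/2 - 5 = (r - 2)*(r + 1/2)*(r + 1)*(r + 5)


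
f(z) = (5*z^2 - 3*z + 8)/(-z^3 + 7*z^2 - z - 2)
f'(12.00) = 0.18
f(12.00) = -0.94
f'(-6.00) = 0.04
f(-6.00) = 0.44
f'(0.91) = -16.28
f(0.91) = 4.41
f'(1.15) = -4.05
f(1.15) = 2.43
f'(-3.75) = 0.10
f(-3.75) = 0.59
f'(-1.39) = 1.27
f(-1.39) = 1.40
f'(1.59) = -0.85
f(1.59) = 1.57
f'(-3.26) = 0.13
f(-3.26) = 0.64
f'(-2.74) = 0.20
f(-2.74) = 0.73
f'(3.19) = 0.29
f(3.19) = 1.47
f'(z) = (10*z - 3)/(-z^3 + 7*z^2 - z - 2) + (3*z^2 - 14*z + 1)*(5*z^2 - 3*z + 8)/(-z^3 + 7*z^2 - z - 2)^2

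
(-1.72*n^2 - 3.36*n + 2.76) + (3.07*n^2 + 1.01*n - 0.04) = 1.35*n^2 - 2.35*n + 2.72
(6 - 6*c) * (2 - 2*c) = 12*c^2 - 24*c + 12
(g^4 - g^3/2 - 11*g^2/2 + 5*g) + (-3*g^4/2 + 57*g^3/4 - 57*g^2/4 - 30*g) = -g^4/2 + 55*g^3/4 - 79*g^2/4 - 25*g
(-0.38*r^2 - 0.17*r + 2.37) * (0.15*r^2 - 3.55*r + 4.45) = -0.057*r^4 + 1.3235*r^3 - 0.732*r^2 - 9.17*r + 10.5465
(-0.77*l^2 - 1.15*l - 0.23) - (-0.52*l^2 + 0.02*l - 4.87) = -0.25*l^2 - 1.17*l + 4.64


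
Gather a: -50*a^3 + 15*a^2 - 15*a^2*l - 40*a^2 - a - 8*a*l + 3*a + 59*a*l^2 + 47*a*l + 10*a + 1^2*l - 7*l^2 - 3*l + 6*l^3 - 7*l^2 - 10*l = -50*a^3 + a^2*(-15*l - 25) + a*(59*l^2 + 39*l + 12) + 6*l^3 - 14*l^2 - 12*l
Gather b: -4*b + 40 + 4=44 - 4*b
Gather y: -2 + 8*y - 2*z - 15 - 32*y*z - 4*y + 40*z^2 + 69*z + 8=y*(4 - 32*z) + 40*z^2 + 67*z - 9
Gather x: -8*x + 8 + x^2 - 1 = x^2 - 8*x + 7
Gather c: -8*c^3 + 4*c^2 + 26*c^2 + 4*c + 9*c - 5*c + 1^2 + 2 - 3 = -8*c^3 + 30*c^2 + 8*c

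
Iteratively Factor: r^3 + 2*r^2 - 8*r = (r)*(r^2 + 2*r - 8) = r*(r + 4)*(r - 2)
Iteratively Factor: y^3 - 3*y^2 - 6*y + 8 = (y - 1)*(y^2 - 2*y - 8) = (y - 4)*(y - 1)*(y + 2)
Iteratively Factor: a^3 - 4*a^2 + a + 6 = (a - 2)*(a^2 - 2*a - 3) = (a - 3)*(a - 2)*(a + 1)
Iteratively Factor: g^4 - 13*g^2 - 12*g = (g)*(g^3 - 13*g - 12) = g*(g - 4)*(g^2 + 4*g + 3) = g*(g - 4)*(g + 3)*(g + 1)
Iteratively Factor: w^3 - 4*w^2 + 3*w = (w)*(w^2 - 4*w + 3) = w*(w - 3)*(w - 1)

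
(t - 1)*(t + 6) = t^2 + 5*t - 6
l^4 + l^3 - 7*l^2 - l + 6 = (l - 2)*(l - 1)*(l + 1)*(l + 3)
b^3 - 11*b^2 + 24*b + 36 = (b - 6)^2*(b + 1)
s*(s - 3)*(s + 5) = s^3 + 2*s^2 - 15*s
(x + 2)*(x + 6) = x^2 + 8*x + 12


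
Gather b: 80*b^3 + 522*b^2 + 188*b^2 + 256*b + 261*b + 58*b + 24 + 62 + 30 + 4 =80*b^3 + 710*b^2 + 575*b + 120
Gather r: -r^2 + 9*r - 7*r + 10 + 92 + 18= -r^2 + 2*r + 120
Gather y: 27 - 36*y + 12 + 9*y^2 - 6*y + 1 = 9*y^2 - 42*y + 40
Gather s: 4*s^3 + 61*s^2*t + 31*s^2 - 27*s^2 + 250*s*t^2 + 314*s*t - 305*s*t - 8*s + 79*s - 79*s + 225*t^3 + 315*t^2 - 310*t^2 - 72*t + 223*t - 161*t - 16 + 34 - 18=4*s^3 + s^2*(61*t + 4) + s*(250*t^2 + 9*t - 8) + 225*t^3 + 5*t^2 - 10*t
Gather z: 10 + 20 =30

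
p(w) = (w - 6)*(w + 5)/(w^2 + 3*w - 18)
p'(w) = (-2*w - 3)*(w - 6)*(w + 5)/(w^2 + 3*w - 18)^2 + (w - 6)/(w^2 + 3*w - 18) + (w + 5)/(w^2 + 3*w - 18) = 4*(w^2 + 6*w + 27)/(w^4 + 6*w^3 - 27*w^2 - 108*w + 324)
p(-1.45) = 1.31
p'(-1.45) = 0.20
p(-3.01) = 1.00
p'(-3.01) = 0.22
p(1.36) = 2.44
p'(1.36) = 1.02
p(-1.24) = 1.35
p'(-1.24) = 0.21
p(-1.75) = 1.25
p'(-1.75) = 0.19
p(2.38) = 5.14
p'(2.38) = 6.96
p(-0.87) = 1.43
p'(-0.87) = 0.23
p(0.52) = 1.87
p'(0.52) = 0.46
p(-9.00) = 1.67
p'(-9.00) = 0.17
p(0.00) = 1.67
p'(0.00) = 0.33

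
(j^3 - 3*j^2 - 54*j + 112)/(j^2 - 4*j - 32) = (j^2 + 5*j - 14)/(j + 4)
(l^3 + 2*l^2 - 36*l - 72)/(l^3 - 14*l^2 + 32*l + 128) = (l^2 - 36)/(l^2 - 16*l + 64)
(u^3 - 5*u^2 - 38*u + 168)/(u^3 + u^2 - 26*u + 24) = (u - 7)/(u - 1)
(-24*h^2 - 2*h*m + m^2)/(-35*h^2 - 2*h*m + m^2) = (24*h^2 + 2*h*m - m^2)/(35*h^2 + 2*h*m - m^2)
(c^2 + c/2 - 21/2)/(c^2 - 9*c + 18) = (c + 7/2)/(c - 6)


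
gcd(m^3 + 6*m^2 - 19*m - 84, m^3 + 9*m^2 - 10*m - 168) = m^2 + 3*m - 28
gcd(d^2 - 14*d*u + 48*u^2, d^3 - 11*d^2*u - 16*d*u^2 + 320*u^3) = -d + 8*u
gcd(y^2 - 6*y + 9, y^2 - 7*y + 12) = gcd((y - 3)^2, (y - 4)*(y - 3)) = y - 3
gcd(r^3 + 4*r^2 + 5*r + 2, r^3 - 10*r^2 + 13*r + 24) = r + 1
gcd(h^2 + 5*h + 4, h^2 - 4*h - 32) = h + 4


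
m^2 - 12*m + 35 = (m - 7)*(m - 5)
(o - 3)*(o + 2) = o^2 - o - 6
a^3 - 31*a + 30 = (a - 5)*(a - 1)*(a + 6)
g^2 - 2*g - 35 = (g - 7)*(g + 5)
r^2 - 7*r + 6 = (r - 6)*(r - 1)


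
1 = 1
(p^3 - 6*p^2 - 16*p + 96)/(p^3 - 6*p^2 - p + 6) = (p^2 - 16)/(p^2 - 1)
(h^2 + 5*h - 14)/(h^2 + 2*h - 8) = (h + 7)/(h + 4)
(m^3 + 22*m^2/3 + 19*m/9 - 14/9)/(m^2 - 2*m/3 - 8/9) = (3*m^2 + 20*m - 7)/(3*m - 4)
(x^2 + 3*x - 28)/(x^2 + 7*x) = (x - 4)/x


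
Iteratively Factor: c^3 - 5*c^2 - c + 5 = (c + 1)*(c^2 - 6*c + 5) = (c - 1)*(c + 1)*(c - 5)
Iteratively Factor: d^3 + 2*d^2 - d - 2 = (d + 1)*(d^2 + d - 2) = (d + 1)*(d + 2)*(d - 1)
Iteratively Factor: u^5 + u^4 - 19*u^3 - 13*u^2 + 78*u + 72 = (u + 4)*(u^4 - 3*u^3 - 7*u^2 + 15*u + 18) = (u + 1)*(u + 4)*(u^3 - 4*u^2 - 3*u + 18) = (u + 1)*(u + 2)*(u + 4)*(u^2 - 6*u + 9) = (u - 3)*(u + 1)*(u + 2)*(u + 4)*(u - 3)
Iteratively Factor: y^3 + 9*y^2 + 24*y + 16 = (y + 4)*(y^2 + 5*y + 4) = (y + 4)^2*(y + 1)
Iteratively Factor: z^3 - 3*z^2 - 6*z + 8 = (z + 2)*(z^2 - 5*z + 4) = (z - 1)*(z + 2)*(z - 4)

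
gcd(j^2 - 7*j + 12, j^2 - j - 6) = j - 3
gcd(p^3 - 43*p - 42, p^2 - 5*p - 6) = p + 1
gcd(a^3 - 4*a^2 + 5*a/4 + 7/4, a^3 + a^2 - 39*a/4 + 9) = 1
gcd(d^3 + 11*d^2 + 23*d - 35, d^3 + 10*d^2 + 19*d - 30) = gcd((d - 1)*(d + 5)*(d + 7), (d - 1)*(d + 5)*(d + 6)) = d^2 + 4*d - 5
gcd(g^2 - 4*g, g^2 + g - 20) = g - 4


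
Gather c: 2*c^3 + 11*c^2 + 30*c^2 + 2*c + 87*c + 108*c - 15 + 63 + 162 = 2*c^3 + 41*c^2 + 197*c + 210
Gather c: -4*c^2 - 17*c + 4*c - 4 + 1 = -4*c^2 - 13*c - 3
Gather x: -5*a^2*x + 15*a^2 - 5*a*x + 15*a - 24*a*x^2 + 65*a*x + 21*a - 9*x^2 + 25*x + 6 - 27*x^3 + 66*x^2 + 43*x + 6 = 15*a^2 + 36*a - 27*x^3 + x^2*(57 - 24*a) + x*(-5*a^2 + 60*a + 68) + 12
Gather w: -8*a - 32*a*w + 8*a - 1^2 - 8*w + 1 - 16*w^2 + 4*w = -16*w^2 + w*(-32*a - 4)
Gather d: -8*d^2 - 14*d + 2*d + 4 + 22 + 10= -8*d^2 - 12*d + 36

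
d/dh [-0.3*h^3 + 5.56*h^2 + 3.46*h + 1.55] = -0.9*h^2 + 11.12*h + 3.46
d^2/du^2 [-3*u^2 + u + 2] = -6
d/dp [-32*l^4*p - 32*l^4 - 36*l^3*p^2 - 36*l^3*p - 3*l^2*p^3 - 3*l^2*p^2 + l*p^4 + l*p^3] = l*(-32*l^3 - 72*l^2*p - 36*l^2 - 9*l*p^2 - 6*l*p + 4*p^3 + 3*p^2)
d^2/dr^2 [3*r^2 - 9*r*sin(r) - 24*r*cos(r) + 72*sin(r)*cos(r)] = 9*r*sin(r) + 24*r*cos(r) + 48*sin(r) - 144*sin(2*r) - 18*cos(r) + 6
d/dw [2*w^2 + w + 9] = 4*w + 1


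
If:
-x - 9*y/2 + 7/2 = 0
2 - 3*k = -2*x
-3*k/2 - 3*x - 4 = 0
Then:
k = -1/6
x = -5/4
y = 19/18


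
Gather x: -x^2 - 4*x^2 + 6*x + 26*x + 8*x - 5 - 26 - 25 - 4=-5*x^2 + 40*x - 60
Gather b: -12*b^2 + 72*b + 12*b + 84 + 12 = -12*b^2 + 84*b + 96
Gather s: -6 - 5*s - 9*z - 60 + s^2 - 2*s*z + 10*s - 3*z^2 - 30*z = s^2 + s*(5 - 2*z) - 3*z^2 - 39*z - 66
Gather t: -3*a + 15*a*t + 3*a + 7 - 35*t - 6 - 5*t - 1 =t*(15*a - 40)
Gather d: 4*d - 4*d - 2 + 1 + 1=0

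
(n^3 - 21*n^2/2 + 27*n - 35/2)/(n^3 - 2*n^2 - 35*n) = (2*n^2 - 7*n + 5)/(2*n*(n + 5))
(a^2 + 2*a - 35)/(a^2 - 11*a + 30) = (a + 7)/(a - 6)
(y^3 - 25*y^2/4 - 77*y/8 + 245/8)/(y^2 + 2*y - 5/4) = (4*y^2 - 35*y + 49)/(2*(2*y - 1))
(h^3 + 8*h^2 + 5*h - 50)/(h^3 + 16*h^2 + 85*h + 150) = (h - 2)/(h + 6)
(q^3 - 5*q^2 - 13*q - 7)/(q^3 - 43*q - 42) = (q + 1)/(q + 6)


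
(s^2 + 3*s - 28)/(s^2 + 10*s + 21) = (s - 4)/(s + 3)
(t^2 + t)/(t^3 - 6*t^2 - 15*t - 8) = t/(t^2 - 7*t - 8)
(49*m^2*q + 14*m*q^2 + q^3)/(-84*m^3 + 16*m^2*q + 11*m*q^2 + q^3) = q*(7*m + q)/(-12*m^2 + 4*m*q + q^2)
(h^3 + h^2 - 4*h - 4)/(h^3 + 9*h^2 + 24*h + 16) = (h^2 - 4)/(h^2 + 8*h + 16)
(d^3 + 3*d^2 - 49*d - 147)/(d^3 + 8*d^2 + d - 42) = (d - 7)/(d - 2)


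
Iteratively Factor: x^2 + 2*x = (x)*(x + 2)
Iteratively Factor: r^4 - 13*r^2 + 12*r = (r + 4)*(r^3 - 4*r^2 + 3*r) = r*(r + 4)*(r^2 - 4*r + 3) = r*(r - 3)*(r + 4)*(r - 1)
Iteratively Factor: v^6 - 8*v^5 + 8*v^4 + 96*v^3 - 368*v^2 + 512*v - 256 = (v - 2)*(v^5 - 6*v^4 - 4*v^3 + 88*v^2 - 192*v + 128) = (v - 2)^2*(v^4 - 4*v^3 - 12*v^2 + 64*v - 64) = (v - 4)*(v - 2)^2*(v^3 - 12*v + 16) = (v - 4)*(v - 2)^3*(v^2 + 2*v - 8) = (v - 4)*(v - 2)^3*(v + 4)*(v - 2)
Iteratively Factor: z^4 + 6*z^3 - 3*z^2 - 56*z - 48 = (z - 3)*(z^3 + 9*z^2 + 24*z + 16) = (z - 3)*(z + 1)*(z^2 + 8*z + 16) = (z - 3)*(z + 1)*(z + 4)*(z + 4)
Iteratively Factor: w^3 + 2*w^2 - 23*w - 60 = (w + 3)*(w^2 - w - 20) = (w + 3)*(w + 4)*(w - 5)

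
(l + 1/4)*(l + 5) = l^2 + 21*l/4 + 5/4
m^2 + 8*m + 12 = (m + 2)*(m + 6)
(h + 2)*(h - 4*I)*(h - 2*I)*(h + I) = h^4 + 2*h^3 - 5*I*h^3 - 2*h^2 - 10*I*h^2 - 4*h - 8*I*h - 16*I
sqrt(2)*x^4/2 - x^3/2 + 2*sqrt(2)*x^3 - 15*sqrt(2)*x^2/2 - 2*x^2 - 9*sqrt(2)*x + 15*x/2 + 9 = (x - 3)*(x + 6)*(x - sqrt(2)/2)*(sqrt(2)*x/2 + sqrt(2)/2)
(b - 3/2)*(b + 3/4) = b^2 - 3*b/4 - 9/8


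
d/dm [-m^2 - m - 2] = -2*m - 1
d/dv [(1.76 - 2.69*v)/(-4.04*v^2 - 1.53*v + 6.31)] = (-10.8676*v^2 + 14.2208*v - 14.2811)/(16.3216*v^4 + 12.3624*v^3 - 48.6439*v^2 - 19.3086*v + 39.8161)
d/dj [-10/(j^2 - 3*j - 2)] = 10*(2*j - 3)/(-j^2 + 3*j + 2)^2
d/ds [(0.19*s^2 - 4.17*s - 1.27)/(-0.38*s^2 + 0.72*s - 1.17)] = (-1.4478*s^2 - 1.4098*s + 5.7933)/(0.1444*s^4 - 0.5472*s^3 + 1.4076*s^2 - 1.6848*s + 1.3689)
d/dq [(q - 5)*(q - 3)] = 2*q - 8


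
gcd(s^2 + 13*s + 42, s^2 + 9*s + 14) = s + 7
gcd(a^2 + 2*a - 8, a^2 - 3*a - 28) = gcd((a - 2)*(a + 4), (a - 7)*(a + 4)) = a + 4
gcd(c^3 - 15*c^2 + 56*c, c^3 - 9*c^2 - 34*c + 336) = c^2 - 15*c + 56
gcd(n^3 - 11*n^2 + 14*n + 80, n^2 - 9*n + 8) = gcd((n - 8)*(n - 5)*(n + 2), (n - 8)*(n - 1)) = n - 8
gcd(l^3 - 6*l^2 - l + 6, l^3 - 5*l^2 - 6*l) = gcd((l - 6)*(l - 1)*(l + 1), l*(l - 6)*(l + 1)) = l^2 - 5*l - 6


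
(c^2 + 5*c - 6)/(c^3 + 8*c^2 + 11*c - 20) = (c + 6)/(c^2 + 9*c + 20)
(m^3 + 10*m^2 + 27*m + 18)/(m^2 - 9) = (m^2 + 7*m + 6)/(m - 3)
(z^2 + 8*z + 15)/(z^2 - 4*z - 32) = (z^2 + 8*z + 15)/(z^2 - 4*z - 32)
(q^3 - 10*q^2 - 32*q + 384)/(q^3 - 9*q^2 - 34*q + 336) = (q - 8)/(q - 7)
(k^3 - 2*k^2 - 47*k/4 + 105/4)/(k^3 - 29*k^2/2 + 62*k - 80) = (2*k^2 + k - 21)/(2*(k^2 - 12*k + 32))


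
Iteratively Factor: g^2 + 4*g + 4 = (g + 2)*(g + 2)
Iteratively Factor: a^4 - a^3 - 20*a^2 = (a)*(a^3 - a^2 - 20*a) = a*(a + 4)*(a^2 - 5*a) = a*(a - 5)*(a + 4)*(a)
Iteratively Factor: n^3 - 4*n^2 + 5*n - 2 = (n - 1)*(n^2 - 3*n + 2) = (n - 2)*(n - 1)*(n - 1)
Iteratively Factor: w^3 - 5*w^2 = (w - 5)*(w^2) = w*(w - 5)*(w)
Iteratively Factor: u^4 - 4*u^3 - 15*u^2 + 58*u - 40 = (u - 5)*(u^3 + u^2 - 10*u + 8) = (u - 5)*(u - 1)*(u^2 + 2*u - 8) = (u - 5)*(u - 1)*(u + 4)*(u - 2)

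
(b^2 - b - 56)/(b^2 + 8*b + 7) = (b - 8)/(b + 1)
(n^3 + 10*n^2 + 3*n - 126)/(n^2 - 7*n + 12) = (n^2 + 13*n + 42)/(n - 4)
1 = 1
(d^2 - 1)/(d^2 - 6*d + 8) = (d^2 - 1)/(d^2 - 6*d + 8)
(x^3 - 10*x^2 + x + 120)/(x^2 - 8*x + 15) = (x^2 - 5*x - 24)/(x - 3)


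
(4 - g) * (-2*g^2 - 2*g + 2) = 2*g^3 - 6*g^2 - 10*g + 8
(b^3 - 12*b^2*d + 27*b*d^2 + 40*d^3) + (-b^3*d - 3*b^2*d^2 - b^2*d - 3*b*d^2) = -b^3*d + b^3 - 3*b^2*d^2 - 13*b^2*d + 24*b*d^2 + 40*d^3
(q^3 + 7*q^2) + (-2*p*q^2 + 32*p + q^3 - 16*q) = -2*p*q^2 + 32*p + 2*q^3 + 7*q^2 - 16*q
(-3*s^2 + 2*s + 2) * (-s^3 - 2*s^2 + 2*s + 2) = 3*s^5 + 4*s^4 - 12*s^3 - 6*s^2 + 8*s + 4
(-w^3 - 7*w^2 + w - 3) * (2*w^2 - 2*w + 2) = -2*w^5 - 12*w^4 + 14*w^3 - 22*w^2 + 8*w - 6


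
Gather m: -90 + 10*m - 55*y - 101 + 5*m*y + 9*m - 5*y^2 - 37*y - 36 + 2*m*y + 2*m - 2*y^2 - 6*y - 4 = m*(7*y + 21) - 7*y^2 - 98*y - 231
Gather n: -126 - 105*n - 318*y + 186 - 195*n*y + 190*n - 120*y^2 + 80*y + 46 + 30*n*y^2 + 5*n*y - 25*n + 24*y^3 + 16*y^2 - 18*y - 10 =n*(30*y^2 - 190*y + 60) + 24*y^3 - 104*y^2 - 256*y + 96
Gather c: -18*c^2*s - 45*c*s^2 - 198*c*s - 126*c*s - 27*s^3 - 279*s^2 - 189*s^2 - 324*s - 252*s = -18*c^2*s + c*(-45*s^2 - 324*s) - 27*s^3 - 468*s^2 - 576*s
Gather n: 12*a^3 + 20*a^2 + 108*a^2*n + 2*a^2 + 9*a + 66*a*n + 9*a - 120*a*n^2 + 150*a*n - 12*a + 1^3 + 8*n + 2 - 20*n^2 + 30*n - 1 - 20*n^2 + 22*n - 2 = 12*a^3 + 22*a^2 + 6*a + n^2*(-120*a - 40) + n*(108*a^2 + 216*a + 60)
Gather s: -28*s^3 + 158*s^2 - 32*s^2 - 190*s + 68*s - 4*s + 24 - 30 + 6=-28*s^3 + 126*s^2 - 126*s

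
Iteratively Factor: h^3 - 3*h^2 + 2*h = (h - 1)*(h^2 - 2*h) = h*(h - 1)*(h - 2)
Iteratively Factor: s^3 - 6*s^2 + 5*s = (s)*(s^2 - 6*s + 5) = s*(s - 5)*(s - 1)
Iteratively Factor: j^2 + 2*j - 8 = (j - 2)*(j + 4)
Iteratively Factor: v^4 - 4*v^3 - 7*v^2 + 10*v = (v - 5)*(v^3 + v^2 - 2*v) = (v - 5)*(v - 1)*(v^2 + 2*v) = (v - 5)*(v - 1)*(v + 2)*(v)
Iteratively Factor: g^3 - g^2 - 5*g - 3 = (g - 3)*(g^2 + 2*g + 1) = (g - 3)*(g + 1)*(g + 1)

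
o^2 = o^2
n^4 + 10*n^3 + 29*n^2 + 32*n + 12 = (n + 1)^2*(n + 2)*(n + 6)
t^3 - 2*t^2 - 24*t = t*(t - 6)*(t + 4)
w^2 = w^2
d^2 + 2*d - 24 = (d - 4)*(d + 6)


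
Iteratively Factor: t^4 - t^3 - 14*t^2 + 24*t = (t + 4)*(t^3 - 5*t^2 + 6*t) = (t - 2)*(t + 4)*(t^2 - 3*t) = (t - 3)*(t - 2)*(t + 4)*(t)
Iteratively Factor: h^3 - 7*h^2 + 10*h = (h - 2)*(h^2 - 5*h) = h*(h - 2)*(h - 5)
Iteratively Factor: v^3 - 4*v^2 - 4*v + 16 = (v + 2)*(v^2 - 6*v + 8) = (v - 2)*(v + 2)*(v - 4)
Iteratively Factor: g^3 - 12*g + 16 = (g + 4)*(g^2 - 4*g + 4) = (g - 2)*(g + 4)*(g - 2)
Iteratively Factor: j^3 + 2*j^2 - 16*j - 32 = (j + 4)*(j^2 - 2*j - 8) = (j - 4)*(j + 4)*(j + 2)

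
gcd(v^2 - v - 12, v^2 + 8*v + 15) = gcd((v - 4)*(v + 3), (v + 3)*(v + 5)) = v + 3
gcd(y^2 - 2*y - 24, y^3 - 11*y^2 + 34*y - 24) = y - 6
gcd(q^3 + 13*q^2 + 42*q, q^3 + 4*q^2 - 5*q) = q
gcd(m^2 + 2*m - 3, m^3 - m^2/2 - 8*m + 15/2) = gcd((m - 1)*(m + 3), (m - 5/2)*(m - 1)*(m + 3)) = m^2 + 2*m - 3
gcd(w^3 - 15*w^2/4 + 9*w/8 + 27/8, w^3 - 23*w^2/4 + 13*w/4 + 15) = w - 3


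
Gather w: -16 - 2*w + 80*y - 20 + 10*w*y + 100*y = w*(10*y - 2) + 180*y - 36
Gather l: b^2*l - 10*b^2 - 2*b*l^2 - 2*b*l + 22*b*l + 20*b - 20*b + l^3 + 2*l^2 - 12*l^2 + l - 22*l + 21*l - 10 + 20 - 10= -10*b^2 + l^3 + l^2*(-2*b - 10) + l*(b^2 + 20*b)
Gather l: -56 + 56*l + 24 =56*l - 32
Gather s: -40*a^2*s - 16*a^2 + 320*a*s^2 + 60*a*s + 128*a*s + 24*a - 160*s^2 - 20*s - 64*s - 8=-16*a^2 + 24*a + s^2*(320*a - 160) + s*(-40*a^2 + 188*a - 84) - 8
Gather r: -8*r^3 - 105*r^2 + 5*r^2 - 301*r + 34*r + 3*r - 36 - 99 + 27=-8*r^3 - 100*r^2 - 264*r - 108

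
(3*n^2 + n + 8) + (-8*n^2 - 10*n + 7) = -5*n^2 - 9*n + 15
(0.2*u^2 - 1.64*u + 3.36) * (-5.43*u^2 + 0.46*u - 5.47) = -1.086*u^4 + 8.9972*u^3 - 20.0932*u^2 + 10.5164*u - 18.3792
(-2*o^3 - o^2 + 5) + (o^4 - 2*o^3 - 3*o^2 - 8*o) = o^4 - 4*o^3 - 4*o^2 - 8*o + 5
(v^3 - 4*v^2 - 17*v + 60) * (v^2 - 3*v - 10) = v^5 - 7*v^4 - 15*v^3 + 151*v^2 - 10*v - 600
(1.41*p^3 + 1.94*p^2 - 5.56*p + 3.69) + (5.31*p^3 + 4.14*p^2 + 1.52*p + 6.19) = 6.72*p^3 + 6.08*p^2 - 4.04*p + 9.88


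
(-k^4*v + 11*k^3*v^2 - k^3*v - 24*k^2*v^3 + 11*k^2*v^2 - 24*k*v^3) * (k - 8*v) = -k^5*v + 19*k^4*v^2 - k^4*v - 112*k^3*v^3 + 19*k^3*v^2 + 192*k^2*v^4 - 112*k^2*v^3 + 192*k*v^4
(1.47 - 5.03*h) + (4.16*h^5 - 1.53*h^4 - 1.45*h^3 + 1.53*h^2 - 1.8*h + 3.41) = 4.16*h^5 - 1.53*h^4 - 1.45*h^3 + 1.53*h^2 - 6.83*h + 4.88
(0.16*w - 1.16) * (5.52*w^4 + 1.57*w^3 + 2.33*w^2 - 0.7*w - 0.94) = 0.8832*w^5 - 6.152*w^4 - 1.4484*w^3 - 2.8148*w^2 + 0.6616*w + 1.0904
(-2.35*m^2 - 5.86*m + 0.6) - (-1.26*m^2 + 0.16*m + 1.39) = -1.09*m^2 - 6.02*m - 0.79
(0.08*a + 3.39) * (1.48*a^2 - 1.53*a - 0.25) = 0.1184*a^3 + 4.8948*a^2 - 5.2067*a - 0.8475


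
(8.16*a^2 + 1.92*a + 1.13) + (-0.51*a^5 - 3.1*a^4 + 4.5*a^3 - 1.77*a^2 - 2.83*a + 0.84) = -0.51*a^5 - 3.1*a^4 + 4.5*a^3 + 6.39*a^2 - 0.91*a + 1.97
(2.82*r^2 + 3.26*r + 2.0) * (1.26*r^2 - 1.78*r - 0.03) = 3.5532*r^4 - 0.912*r^3 - 3.3674*r^2 - 3.6578*r - 0.06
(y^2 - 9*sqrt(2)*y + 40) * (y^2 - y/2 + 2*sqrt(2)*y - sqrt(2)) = y^4 - 7*sqrt(2)*y^3 - y^3/2 + 4*y^2 + 7*sqrt(2)*y^2/2 - 2*y + 80*sqrt(2)*y - 40*sqrt(2)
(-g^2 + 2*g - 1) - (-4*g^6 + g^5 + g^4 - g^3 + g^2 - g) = 4*g^6 - g^5 - g^4 + g^3 - 2*g^2 + 3*g - 1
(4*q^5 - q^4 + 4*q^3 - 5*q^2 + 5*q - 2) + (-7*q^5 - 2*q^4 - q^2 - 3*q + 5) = -3*q^5 - 3*q^4 + 4*q^3 - 6*q^2 + 2*q + 3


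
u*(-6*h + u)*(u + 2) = -6*h*u^2 - 12*h*u + u^3 + 2*u^2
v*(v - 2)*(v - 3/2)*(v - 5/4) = v^4 - 19*v^3/4 + 59*v^2/8 - 15*v/4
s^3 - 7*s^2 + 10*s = s*(s - 5)*(s - 2)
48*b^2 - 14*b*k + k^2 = (-8*b + k)*(-6*b + k)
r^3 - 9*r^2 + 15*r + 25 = (r - 5)^2*(r + 1)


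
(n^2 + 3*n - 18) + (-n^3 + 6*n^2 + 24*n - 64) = -n^3 + 7*n^2 + 27*n - 82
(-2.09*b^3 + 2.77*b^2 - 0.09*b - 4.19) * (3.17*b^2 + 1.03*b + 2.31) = -6.6253*b^5 + 6.6282*b^4 - 2.2601*b^3 - 6.9763*b^2 - 4.5236*b - 9.6789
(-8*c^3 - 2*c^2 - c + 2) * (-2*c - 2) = 16*c^4 + 20*c^3 + 6*c^2 - 2*c - 4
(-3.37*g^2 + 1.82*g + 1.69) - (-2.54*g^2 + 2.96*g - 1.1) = -0.83*g^2 - 1.14*g + 2.79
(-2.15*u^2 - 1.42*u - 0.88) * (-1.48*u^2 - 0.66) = 3.182*u^4 + 2.1016*u^3 + 2.7214*u^2 + 0.9372*u + 0.5808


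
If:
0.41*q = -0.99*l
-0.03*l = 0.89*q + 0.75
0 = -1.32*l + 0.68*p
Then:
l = 0.35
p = 0.69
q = -0.85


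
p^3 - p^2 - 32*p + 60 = (p - 5)*(p - 2)*(p + 6)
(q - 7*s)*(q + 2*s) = q^2 - 5*q*s - 14*s^2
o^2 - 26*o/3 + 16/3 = (o - 8)*(o - 2/3)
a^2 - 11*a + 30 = (a - 6)*(a - 5)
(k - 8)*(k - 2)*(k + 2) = k^3 - 8*k^2 - 4*k + 32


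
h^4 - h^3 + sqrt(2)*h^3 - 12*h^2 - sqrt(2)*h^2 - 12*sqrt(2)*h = h*(h - 4)*(h + 3)*(h + sqrt(2))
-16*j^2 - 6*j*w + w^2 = (-8*j + w)*(2*j + w)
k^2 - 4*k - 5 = (k - 5)*(k + 1)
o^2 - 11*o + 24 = (o - 8)*(o - 3)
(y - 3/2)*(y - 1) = y^2 - 5*y/2 + 3/2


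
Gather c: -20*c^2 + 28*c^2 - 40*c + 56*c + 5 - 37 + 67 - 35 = 8*c^2 + 16*c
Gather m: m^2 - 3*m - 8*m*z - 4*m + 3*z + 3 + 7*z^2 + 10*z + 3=m^2 + m*(-8*z - 7) + 7*z^2 + 13*z + 6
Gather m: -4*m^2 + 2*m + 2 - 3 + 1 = -4*m^2 + 2*m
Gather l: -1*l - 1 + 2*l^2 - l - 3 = 2*l^2 - 2*l - 4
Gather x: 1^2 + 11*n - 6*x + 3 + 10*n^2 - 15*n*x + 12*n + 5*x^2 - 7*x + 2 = 10*n^2 + 23*n + 5*x^2 + x*(-15*n - 13) + 6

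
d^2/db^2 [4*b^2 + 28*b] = 8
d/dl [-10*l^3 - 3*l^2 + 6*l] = -30*l^2 - 6*l + 6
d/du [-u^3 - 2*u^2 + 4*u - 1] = -3*u^2 - 4*u + 4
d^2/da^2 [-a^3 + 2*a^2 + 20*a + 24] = 4 - 6*a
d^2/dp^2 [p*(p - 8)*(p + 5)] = 6*p - 6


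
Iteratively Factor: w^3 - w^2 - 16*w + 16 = (w - 1)*(w^2 - 16) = (w - 1)*(w + 4)*(w - 4)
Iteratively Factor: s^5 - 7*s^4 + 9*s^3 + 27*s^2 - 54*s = (s - 3)*(s^4 - 4*s^3 - 3*s^2 + 18*s) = (s - 3)^2*(s^3 - s^2 - 6*s) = s*(s - 3)^2*(s^2 - s - 6) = s*(s - 3)^3*(s + 2)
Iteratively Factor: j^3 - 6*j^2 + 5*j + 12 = (j - 4)*(j^2 - 2*j - 3) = (j - 4)*(j - 3)*(j + 1)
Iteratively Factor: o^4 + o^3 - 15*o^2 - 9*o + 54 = (o + 3)*(o^3 - 2*o^2 - 9*o + 18) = (o + 3)^2*(o^2 - 5*o + 6) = (o - 3)*(o + 3)^2*(o - 2)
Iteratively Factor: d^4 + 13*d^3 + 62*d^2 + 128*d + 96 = (d + 2)*(d^3 + 11*d^2 + 40*d + 48) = (d + 2)*(d + 4)*(d^2 + 7*d + 12) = (d + 2)*(d + 4)^2*(d + 3)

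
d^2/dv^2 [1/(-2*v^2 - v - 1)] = 2*(4*v^2 + 2*v - (4*v + 1)^2 + 2)/(2*v^2 + v + 1)^3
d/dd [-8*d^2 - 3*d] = -16*d - 3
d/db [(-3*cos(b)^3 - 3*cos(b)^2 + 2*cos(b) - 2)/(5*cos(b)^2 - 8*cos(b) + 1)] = (15*cos(b)^4 - 48*cos(b)^3 - 5*cos(b)^2 - 14*cos(b) + 14)*sin(b)/(5*sin(b)^2 + 8*cos(b) - 6)^2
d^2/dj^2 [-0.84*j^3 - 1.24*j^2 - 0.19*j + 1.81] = -5.04*j - 2.48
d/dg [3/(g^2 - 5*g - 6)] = 3*(5 - 2*g)/(-g^2 + 5*g + 6)^2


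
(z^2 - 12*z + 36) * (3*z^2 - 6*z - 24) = 3*z^4 - 42*z^3 + 156*z^2 + 72*z - 864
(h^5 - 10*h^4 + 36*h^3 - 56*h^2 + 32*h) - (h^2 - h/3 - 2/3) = h^5 - 10*h^4 + 36*h^3 - 57*h^2 + 97*h/3 + 2/3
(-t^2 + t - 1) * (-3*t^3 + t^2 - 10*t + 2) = 3*t^5 - 4*t^4 + 14*t^3 - 13*t^2 + 12*t - 2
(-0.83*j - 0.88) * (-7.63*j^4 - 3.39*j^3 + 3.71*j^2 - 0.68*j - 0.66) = 6.3329*j^5 + 9.5281*j^4 - 0.0960999999999999*j^3 - 2.7004*j^2 + 1.1462*j + 0.5808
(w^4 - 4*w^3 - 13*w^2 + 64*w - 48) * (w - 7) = w^5 - 11*w^4 + 15*w^3 + 155*w^2 - 496*w + 336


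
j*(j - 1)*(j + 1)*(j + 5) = j^4 + 5*j^3 - j^2 - 5*j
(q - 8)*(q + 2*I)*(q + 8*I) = q^3 - 8*q^2 + 10*I*q^2 - 16*q - 80*I*q + 128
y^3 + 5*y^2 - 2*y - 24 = (y - 2)*(y + 3)*(y + 4)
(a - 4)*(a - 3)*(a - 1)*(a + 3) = a^4 - 5*a^3 - 5*a^2 + 45*a - 36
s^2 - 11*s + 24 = (s - 8)*(s - 3)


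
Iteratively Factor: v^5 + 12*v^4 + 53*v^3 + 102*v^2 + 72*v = (v + 3)*(v^4 + 9*v^3 + 26*v^2 + 24*v) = (v + 2)*(v + 3)*(v^3 + 7*v^2 + 12*v) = (v + 2)*(v + 3)^2*(v^2 + 4*v) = (v + 2)*(v + 3)^2*(v + 4)*(v)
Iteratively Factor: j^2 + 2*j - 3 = (j + 3)*(j - 1)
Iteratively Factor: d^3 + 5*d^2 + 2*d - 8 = (d - 1)*(d^2 + 6*d + 8) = (d - 1)*(d + 4)*(d + 2)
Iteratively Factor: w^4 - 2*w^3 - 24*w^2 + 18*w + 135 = (w - 3)*(w^3 + w^2 - 21*w - 45) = (w - 3)*(w + 3)*(w^2 - 2*w - 15) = (w - 3)*(w + 3)^2*(w - 5)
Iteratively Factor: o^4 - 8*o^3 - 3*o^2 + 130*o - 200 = (o - 5)*(o^3 - 3*o^2 - 18*o + 40) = (o - 5)*(o + 4)*(o^2 - 7*o + 10) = (o - 5)*(o - 2)*(o + 4)*(o - 5)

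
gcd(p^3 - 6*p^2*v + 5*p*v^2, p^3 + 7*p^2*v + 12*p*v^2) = p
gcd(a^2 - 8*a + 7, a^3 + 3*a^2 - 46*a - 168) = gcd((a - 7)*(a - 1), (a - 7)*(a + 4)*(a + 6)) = a - 7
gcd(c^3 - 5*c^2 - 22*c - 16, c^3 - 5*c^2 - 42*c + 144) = c - 8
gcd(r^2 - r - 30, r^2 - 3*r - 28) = 1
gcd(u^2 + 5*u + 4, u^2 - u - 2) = u + 1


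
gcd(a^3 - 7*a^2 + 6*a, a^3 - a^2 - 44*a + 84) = a - 6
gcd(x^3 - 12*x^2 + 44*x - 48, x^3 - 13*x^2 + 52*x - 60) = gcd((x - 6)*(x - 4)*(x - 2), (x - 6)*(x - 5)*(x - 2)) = x^2 - 8*x + 12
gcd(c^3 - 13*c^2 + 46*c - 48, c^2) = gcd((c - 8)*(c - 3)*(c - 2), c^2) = 1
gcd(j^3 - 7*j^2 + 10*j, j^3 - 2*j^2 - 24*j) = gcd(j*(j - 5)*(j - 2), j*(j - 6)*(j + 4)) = j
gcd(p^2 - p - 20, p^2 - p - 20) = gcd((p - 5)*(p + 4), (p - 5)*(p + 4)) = p^2 - p - 20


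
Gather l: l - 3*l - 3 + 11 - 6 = 2 - 2*l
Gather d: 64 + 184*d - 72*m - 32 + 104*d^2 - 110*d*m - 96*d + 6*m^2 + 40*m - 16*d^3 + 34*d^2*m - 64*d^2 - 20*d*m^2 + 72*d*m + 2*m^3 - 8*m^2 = -16*d^3 + d^2*(34*m + 40) + d*(-20*m^2 - 38*m + 88) + 2*m^3 - 2*m^2 - 32*m + 32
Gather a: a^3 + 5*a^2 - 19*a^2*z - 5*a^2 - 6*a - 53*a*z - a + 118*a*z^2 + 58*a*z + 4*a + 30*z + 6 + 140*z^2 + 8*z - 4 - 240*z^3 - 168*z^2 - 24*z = a^3 - 19*a^2*z + a*(118*z^2 + 5*z - 3) - 240*z^3 - 28*z^2 + 14*z + 2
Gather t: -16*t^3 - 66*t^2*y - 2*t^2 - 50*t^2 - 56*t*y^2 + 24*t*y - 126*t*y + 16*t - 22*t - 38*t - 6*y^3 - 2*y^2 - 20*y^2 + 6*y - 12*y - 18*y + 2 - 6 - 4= -16*t^3 + t^2*(-66*y - 52) + t*(-56*y^2 - 102*y - 44) - 6*y^3 - 22*y^2 - 24*y - 8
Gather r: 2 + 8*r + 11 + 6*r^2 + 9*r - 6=6*r^2 + 17*r + 7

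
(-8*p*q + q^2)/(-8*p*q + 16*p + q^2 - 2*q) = q/(q - 2)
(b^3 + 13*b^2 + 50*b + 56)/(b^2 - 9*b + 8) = (b^3 + 13*b^2 + 50*b + 56)/(b^2 - 9*b + 8)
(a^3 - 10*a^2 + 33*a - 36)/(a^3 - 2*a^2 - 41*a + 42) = (a^3 - 10*a^2 + 33*a - 36)/(a^3 - 2*a^2 - 41*a + 42)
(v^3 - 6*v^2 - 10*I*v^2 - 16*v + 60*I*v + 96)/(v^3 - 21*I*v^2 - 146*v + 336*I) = (v^2 - 2*v*(3 + I) + 12*I)/(v^2 - 13*I*v - 42)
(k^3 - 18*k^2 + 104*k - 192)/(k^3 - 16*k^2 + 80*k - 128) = (k - 6)/(k - 4)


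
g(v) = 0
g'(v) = 0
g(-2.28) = 0.00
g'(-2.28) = 0.00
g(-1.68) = 0.00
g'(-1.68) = 0.00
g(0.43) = 0.00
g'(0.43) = 0.00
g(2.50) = 0.00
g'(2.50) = 0.00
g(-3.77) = 0.00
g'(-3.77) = 0.00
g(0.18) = 0.00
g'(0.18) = 0.00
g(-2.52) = 0.00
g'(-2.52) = 0.00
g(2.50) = 0.00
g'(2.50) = 0.00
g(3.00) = 0.00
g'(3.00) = 0.00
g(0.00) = 0.00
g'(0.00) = 0.00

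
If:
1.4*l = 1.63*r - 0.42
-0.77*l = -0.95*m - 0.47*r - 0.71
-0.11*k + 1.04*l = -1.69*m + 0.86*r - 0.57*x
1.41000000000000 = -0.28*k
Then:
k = -5.04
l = 1.20266836286285 - 0.598103729724565*x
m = -0.230628180186334*x - 0.411098947713654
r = 1.29063540368588 - 0.513708724916804*x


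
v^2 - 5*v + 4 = (v - 4)*(v - 1)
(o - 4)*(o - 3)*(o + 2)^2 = o^4 - 3*o^3 - 12*o^2 + 20*o + 48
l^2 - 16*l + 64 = (l - 8)^2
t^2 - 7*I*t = t*(t - 7*I)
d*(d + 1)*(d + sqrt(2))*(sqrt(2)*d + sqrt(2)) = sqrt(2)*d^4 + 2*d^3 + 2*sqrt(2)*d^3 + sqrt(2)*d^2 + 4*d^2 + 2*d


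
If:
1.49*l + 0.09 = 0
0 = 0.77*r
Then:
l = -0.06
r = 0.00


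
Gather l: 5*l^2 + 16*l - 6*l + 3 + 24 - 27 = 5*l^2 + 10*l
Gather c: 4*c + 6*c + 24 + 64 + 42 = 10*c + 130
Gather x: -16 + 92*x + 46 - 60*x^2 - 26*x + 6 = -60*x^2 + 66*x + 36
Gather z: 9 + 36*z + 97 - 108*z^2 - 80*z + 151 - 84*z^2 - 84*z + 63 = -192*z^2 - 128*z + 320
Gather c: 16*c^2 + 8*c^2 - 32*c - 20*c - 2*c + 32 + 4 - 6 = 24*c^2 - 54*c + 30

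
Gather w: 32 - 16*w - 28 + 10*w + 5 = 9 - 6*w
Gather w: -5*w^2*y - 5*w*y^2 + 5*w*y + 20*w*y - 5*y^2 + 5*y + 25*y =-5*w^2*y + w*(-5*y^2 + 25*y) - 5*y^2 + 30*y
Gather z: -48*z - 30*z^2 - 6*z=-30*z^2 - 54*z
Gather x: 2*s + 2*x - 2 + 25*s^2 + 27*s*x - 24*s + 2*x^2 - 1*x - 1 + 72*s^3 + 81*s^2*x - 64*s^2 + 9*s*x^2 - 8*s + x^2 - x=72*s^3 - 39*s^2 - 30*s + x^2*(9*s + 3) + x*(81*s^2 + 27*s) - 3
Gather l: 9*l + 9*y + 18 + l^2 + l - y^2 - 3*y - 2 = l^2 + 10*l - y^2 + 6*y + 16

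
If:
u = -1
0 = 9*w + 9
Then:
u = -1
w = -1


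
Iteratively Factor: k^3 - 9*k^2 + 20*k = (k)*(k^2 - 9*k + 20) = k*(k - 4)*(k - 5)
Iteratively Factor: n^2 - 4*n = (n)*(n - 4)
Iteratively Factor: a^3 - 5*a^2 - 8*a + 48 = (a + 3)*(a^2 - 8*a + 16) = (a - 4)*(a + 3)*(a - 4)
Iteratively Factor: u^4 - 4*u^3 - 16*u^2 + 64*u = (u - 4)*(u^3 - 16*u) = u*(u - 4)*(u^2 - 16) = u*(u - 4)^2*(u + 4)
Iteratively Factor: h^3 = (h)*(h^2) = h^2*(h)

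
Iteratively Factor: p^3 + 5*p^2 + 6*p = (p)*(p^2 + 5*p + 6) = p*(p + 3)*(p + 2)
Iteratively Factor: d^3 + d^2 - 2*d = (d)*(d^2 + d - 2) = d*(d - 1)*(d + 2)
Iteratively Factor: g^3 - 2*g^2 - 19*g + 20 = (g - 5)*(g^2 + 3*g - 4) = (g - 5)*(g - 1)*(g + 4)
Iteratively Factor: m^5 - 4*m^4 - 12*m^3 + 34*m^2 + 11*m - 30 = (m - 1)*(m^4 - 3*m^3 - 15*m^2 + 19*m + 30) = (m - 5)*(m - 1)*(m^3 + 2*m^2 - 5*m - 6) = (m - 5)*(m - 2)*(m - 1)*(m^2 + 4*m + 3) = (m - 5)*(m - 2)*(m - 1)*(m + 1)*(m + 3)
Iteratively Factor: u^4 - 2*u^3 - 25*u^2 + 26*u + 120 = (u - 5)*(u^3 + 3*u^2 - 10*u - 24) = (u - 5)*(u - 3)*(u^2 + 6*u + 8) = (u - 5)*(u - 3)*(u + 2)*(u + 4)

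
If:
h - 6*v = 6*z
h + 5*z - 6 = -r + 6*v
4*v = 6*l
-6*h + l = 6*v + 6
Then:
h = 24*z/31 - 27/31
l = -18*z/31 - 3/31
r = 6 - 11*z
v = -27*z/31 - 9/62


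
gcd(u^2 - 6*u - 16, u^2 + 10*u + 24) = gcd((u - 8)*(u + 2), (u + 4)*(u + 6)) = 1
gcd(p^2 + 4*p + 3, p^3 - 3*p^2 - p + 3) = p + 1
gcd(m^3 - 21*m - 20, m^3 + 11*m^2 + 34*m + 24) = m^2 + 5*m + 4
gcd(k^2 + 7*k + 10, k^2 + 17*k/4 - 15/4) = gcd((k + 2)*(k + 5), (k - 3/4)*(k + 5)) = k + 5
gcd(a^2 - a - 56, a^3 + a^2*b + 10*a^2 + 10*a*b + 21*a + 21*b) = a + 7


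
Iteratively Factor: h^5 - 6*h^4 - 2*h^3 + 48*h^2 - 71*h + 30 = (h + 3)*(h^4 - 9*h^3 + 25*h^2 - 27*h + 10) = (h - 1)*(h + 3)*(h^3 - 8*h^2 + 17*h - 10) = (h - 2)*(h - 1)*(h + 3)*(h^2 - 6*h + 5) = (h - 5)*(h - 2)*(h - 1)*(h + 3)*(h - 1)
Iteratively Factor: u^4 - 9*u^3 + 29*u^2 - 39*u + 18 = (u - 1)*(u^3 - 8*u^2 + 21*u - 18) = (u - 3)*(u - 1)*(u^2 - 5*u + 6) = (u - 3)^2*(u - 1)*(u - 2)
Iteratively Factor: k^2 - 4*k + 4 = (k - 2)*(k - 2)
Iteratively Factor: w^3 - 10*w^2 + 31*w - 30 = (w - 2)*(w^2 - 8*w + 15) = (w - 5)*(w - 2)*(w - 3)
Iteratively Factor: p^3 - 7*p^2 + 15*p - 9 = (p - 1)*(p^2 - 6*p + 9) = (p - 3)*(p - 1)*(p - 3)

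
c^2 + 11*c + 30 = (c + 5)*(c + 6)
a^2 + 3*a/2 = a*(a + 3/2)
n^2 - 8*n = n*(n - 8)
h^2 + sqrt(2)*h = h*(h + sqrt(2))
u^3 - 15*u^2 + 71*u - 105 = (u - 7)*(u - 5)*(u - 3)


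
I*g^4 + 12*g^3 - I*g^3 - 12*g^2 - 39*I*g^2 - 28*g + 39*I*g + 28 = (g - 7*I)*(g - 4*I)*(g - I)*(I*g - I)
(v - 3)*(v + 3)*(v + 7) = v^3 + 7*v^2 - 9*v - 63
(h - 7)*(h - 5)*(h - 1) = h^3 - 13*h^2 + 47*h - 35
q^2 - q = q*(q - 1)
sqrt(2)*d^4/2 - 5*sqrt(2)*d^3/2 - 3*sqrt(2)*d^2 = d^2*(d - 6)*(sqrt(2)*d/2 + sqrt(2)/2)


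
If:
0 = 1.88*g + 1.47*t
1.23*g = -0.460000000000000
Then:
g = -0.37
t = 0.48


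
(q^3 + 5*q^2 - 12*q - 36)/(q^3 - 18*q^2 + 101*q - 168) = (q^2 + 8*q + 12)/(q^2 - 15*q + 56)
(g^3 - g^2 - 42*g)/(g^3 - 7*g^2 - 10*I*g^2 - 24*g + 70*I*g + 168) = g*(g + 6)/(g^2 - 10*I*g - 24)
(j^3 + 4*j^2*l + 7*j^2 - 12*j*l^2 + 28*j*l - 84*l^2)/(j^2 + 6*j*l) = j - 2*l + 7 - 14*l/j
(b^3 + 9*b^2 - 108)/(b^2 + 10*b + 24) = (b^2 + 3*b - 18)/(b + 4)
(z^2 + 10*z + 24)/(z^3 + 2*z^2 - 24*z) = (z + 4)/(z*(z - 4))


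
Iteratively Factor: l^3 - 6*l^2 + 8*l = (l - 2)*(l^2 - 4*l) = l*(l - 2)*(l - 4)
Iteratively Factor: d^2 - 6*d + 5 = (d - 5)*(d - 1)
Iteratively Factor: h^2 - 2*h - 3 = (h - 3)*(h + 1)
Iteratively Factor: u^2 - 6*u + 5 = (u - 5)*(u - 1)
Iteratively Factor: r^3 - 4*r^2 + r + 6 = (r - 2)*(r^2 - 2*r - 3) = (r - 3)*(r - 2)*(r + 1)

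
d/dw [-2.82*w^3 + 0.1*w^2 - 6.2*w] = -8.46*w^2 + 0.2*w - 6.2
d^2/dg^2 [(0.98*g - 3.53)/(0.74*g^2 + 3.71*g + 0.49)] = ((0.98*g - 3.53)*(1.48*g + 3.71)*(2.96*g + 7.42) - (4.3512*g + 2.0472)*(0.74*g^2 + 3.71*g + 0.49))/(0.74*g^2 + 3.71*g + 0.49)^3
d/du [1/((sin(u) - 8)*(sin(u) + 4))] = 2*(2 - sin(u))*cos(u)/((sin(u) - 8)^2*(sin(u) + 4)^2)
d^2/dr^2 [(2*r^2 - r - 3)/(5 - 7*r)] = 264/(343*r^3 - 735*r^2 + 525*r - 125)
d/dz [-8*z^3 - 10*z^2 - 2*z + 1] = -24*z^2 - 20*z - 2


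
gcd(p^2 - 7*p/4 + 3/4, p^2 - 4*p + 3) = p - 1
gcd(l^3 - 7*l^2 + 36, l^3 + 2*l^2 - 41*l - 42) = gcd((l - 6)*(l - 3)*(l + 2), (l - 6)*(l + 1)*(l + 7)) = l - 6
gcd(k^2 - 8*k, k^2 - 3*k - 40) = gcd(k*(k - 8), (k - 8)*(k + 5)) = k - 8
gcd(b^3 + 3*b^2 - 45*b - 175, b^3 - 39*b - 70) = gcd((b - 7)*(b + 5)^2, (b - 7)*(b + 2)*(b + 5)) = b^2 - 2*b - 35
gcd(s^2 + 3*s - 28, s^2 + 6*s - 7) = s + 7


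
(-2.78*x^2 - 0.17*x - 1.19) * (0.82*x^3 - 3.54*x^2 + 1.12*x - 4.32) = -2.2796*x^5 + 9.7018*x^4 - 3.4876*x^3 + 16.0318*x^2 - 0.5984*x + 5.1408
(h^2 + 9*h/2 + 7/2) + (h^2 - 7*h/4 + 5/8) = 2*h^2 + 11*h/4 + 33/8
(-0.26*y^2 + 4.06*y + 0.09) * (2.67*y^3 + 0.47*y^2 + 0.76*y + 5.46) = -0.6942*y^5 + 10.718*y^4 + 1.9509*y^3 + 1.7083*y^2 + 22.236*y + 0.4914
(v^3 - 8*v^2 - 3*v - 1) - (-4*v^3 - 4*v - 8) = 5*v^3 - 8*v^2 + v + 7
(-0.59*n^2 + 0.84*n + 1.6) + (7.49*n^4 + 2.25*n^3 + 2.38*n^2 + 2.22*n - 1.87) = 7.49*n^4 + 2.25*n^3 + 1.79*n^2 + 3.06*n - 0.27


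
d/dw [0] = 0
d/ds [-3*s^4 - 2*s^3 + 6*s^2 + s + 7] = -12*s^3 - 6*s^2 + 12*s + 1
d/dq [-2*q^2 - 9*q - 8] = -4*q - 9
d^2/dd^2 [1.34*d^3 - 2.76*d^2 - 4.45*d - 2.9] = 8.04*d - 5.52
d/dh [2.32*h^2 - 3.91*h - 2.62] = 4.64*h - 3.91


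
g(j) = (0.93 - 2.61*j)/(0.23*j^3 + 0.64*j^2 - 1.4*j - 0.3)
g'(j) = (0.93 - 2.61*j)*(-0.69*j^2 - 1.28*j + 1.4)/(0.23*j^3 + 0.64*j^2 - 1.4*j - 0.3)^2 - 2.61/(0.23*j^3 + 0.64*j^2 - 1.4*j - 0.3) = (1.2006*j^3 + 1.0287*j^2 - 1.1904*j + 2.085)/(0.0529*j^6 + 0.2944*j^5 - 0.2344*j^4 - 1.93*j^3 + 1.576*j^2 + 0.84*j + 0.09)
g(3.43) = -0.69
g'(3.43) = 0.43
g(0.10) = -1.54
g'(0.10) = 10.53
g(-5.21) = -1.78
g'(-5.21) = -2.01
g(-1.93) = 1.90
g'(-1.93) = -0.04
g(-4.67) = -4.06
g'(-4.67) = -8.84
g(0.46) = 0.34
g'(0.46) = 3.03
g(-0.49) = 4.31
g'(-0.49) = 10.56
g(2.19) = -2.26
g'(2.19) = 3.79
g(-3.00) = 2.54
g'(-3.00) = -1.47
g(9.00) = -0.11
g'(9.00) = 0.02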